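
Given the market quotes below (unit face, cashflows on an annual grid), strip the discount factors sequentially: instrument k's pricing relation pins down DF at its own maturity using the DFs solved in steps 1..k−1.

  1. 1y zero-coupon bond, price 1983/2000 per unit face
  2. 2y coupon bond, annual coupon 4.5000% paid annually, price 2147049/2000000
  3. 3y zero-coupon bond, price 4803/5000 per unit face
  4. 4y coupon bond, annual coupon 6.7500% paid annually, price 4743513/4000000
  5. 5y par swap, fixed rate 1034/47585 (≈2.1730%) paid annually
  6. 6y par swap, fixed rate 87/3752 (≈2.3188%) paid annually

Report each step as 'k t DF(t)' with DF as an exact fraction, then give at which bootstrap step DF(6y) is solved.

1 1 1983/2000
2 2 4923/5000
3 3 4803/5000
4 4 2313/2500
5 5 4483/5000
6 6 1739/2000
DF(6y) is solved at step 6

step 1 [1y] zero: DF = P = 1983/2000 ≈ 0.991500
step 2 [2y] bond c/1=9/200: DF=(2147049/2000000 − 9/200·(0.991500))/(1+9/200) = 4923/5000 ≈ 0.984600
step 3 [3y] zero: DF = P = 4803/5000 ≈ 0.960600
step 4 [4y] bond c/1=27/400: DF=(4743513/4000000 − 27/400·(0.991500+0.984600+0.960600))/(1+27/400) = 2313/2500 ≈ 0.925200
step 5 [5y] swap r/1=1034/47585: DF=(1 − 1034/47585·(0.991500+0.984600+0.960600+0.925200))/(1+1034/47585) = 4483/5000 ≈ 0.896600
step 6 [6y] swap r/1=87/3752: DF=(1 − 87/3752·(0.991500+0.984600+0.960600+0.925200+0.896600))/(1+87/3752) = 1739/2000 ≈ 0.869500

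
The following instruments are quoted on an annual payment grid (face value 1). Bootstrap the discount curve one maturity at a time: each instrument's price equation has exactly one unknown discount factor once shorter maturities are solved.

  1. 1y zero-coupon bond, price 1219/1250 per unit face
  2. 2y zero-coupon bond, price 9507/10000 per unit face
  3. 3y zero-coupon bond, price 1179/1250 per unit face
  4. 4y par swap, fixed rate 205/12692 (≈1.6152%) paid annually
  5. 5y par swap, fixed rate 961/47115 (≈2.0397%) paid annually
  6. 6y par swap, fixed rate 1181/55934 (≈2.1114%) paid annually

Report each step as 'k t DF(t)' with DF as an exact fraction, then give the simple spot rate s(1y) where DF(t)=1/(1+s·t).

1 1 1219/1250
2 2 9507/10000
3 3 1179/1250
4 4 1877/2000
5 5 9039/10000
6 6 8819/10000
s(1y) = (1/(1219/1250) − 1)/(1) = 31/1219 ≈ 2.5431%

step 1 [1y] zero: DF = P = 1219/1250 ≈ 0.975200
step 2 [2y] zero: DF = P = 9507/10000 ≈ 0.950700
step 3 [3y] zero: DF = P = 1179/1250 ≈ 0.943200
step 4 [4y] swap r/1=205/12692: DF=(1 − 205/12692·(0.975200+0.950700+0.943200))/(1+205/12692) = 1877/2000 ≈ 0.938500
step 5 [5y] swap r/1=961/47115: DF=(1 − 961/47115·(0.975200+0.950700+0.943200+0.938500))/(1+961/47115) = 9039/10000 ≈ 0.903900
step 6 [6y] swap r/1=1181/55934: DF=(1 − 1181/55934·(0.975200+0.950700+0.943200+0.938500+0.903900))/(1+1181/55934) = 8819/10000 ≈ 0.881900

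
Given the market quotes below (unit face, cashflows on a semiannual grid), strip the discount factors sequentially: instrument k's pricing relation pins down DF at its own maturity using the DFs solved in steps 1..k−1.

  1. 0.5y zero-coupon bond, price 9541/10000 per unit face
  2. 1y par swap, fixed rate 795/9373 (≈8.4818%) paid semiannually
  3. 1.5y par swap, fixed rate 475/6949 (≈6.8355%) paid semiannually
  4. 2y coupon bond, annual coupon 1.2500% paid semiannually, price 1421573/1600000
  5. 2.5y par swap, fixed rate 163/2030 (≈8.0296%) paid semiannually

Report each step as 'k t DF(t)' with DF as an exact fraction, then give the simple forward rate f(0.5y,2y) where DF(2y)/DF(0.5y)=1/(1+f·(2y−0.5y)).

step 1 [0.5y] zero: DF = P = 9541/10000 ≈ 0.954100
step 2 [1y] swap r/2=795/18746: DF=(1 − 795/18746·(0.954100))/(1+795/18746) = 1841/2000 ≈ 0.920500
step 3 [1.5y] swap r/2=475/13898: DF=(1 − 475/13898·(0.954100+0.920500))/(1+475/13898) = 181/200 ≈ 0.905000
step 4 [2y] bond c/2=1/160: DF=(1421573/1600000 − 1/160·(0.954100+0.920500+0.905000))/(1+1/160) = 8657/10000 ≈ 0.865700
step 5 [2.5y] swap r/2=163/4060: DF=(1 − 163/4060·(0.954100+0.920500+0.905000+0.865700))/(1+163/4060) = 8207/10000 ≈ 0.820700

1 1/2 9541/10000
2 1 1841/2000
3 3/2 181/200
4 2 8657/10000
5 5/2 8207/10000
f(0.5y,2y) = ((9541/10000)/(8657/10000) − 1)/(3/2) = 1768/25971 ≈ 6.8076%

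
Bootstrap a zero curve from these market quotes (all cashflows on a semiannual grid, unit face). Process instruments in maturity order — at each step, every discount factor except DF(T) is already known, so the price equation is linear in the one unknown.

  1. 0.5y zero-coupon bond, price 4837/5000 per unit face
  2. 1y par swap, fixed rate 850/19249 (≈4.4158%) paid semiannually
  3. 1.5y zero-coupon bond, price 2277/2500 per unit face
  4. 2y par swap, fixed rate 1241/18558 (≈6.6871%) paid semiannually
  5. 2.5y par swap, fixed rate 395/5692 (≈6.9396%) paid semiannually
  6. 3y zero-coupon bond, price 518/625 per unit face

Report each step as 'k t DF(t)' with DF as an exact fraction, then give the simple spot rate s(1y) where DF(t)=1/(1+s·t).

1 1/2 4837/5000
2 1 383/400
3 3/2 2277/2500
4 2 8759/10000
5 5/2 421/500
6 3 518/625
s(1y) = (1/(383/400) − 1)/(1) = 17/383 ≈ 4.4386%

step 1 [0.5y] zero: DF = P = 4837/5000 ≈ 0.967400
step 2 [1y] swap r/2=425/19249: DF=(1 − 425/19249·(0.967400))/(1+425/19249) = 383/400 ≈ 0.957500
step 3 [1.5y] zero: DF = P = 2277/2500 ≈ 0.910800
step 4 [2y] swap r/2=1241/37116: DF=(1 − 1241/37116·(0.967400+0.957500+0.910800))/(1+1241/37116) = 8759/10000 ≈ 0.875900
step 5 [2.5y] swap r/2=395/11384: DF=(1 − 395/11384·(0.967400+0.957500+0.910800+0.875900))/(1+395/11384) = 421/500 ≈ 0.842000
step 6 [3y] zero: DF = P = 518/625 ≈ 0.828800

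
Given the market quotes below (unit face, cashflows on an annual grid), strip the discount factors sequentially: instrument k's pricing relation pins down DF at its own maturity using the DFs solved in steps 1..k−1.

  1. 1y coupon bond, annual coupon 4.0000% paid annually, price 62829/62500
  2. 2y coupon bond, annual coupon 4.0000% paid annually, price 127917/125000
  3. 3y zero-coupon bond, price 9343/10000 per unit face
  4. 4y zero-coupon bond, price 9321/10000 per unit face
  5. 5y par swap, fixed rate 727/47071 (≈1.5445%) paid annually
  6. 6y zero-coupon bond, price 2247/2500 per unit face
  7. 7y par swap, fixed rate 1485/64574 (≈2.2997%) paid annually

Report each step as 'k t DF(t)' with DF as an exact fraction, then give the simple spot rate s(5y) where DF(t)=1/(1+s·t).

1 1 4833/5000
2 2 2367/2500
3 3 9343/10000
4 4 9321/10000
5 5 9273/10000
6 6 2247/2500
7 7 1703/2000
s(5y) = (1/(9273/10000) − 1)/(5) = 727/46365 ≈ 1.5680%

step 1 [1y] bond c/1=1/25: DF=(62829/62500 − 1/25·(0))/(1+1/25) = 4833/5000 ≈ 0.966600
step 2 [2y] bond c/1=1/25: DF=(127917/125000 − 1/25·(0.966600))/(1+1/25) = 2367/2500 ≈ 0.946800
step 3 [3y] zero: DF = P = 9343/10000 ≈ 0.934300
step 4 [4y] zero: DF = P = 9321/10000 ≈ 0.932100
step 5 [5y] swap r/1=727/47071: DF=(1 − 727/47071·(0.966600+0.946800+0.934300+0.932100))/(1+727/47071) = 9273/10000 ≈ 0.927300
step 6 [6y] zero: DF = P = 2247/2500 ≈ 0.898800
step 7 [7y] swap r/1=1485/64574: DF=(1 − 1485/64574·(0.966600+0.946800+0.934300+0.932100+0.927300+0.898800))/(1+1485/64574) = 1703/2000 ≈ 0.851500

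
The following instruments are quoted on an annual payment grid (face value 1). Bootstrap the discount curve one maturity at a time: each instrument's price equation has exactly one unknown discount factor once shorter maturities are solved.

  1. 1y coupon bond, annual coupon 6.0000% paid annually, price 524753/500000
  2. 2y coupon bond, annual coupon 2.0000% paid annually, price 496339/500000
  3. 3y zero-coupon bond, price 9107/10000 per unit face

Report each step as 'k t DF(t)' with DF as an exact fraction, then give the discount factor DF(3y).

step 1 [1y] bond c/1=3/50: DF=(524753/500000 − 3/50·(0))/(1+3/50) = 9901/10000 ≈ 0.990100
step 2 [2y] bond c/1=1/50: DF=(496339/500000 − 1/50·(0.990100))/(1+1/50) = 4769/5000 ≈ 0.953800
step 3 [3y] zero: DF = P = 9107/10000 ≈ 0.910700

1 1 9901/10000
2 2 4769/5000
3 3 9107/10000
DF(3y) = 9107/10000 ≈ 0.910700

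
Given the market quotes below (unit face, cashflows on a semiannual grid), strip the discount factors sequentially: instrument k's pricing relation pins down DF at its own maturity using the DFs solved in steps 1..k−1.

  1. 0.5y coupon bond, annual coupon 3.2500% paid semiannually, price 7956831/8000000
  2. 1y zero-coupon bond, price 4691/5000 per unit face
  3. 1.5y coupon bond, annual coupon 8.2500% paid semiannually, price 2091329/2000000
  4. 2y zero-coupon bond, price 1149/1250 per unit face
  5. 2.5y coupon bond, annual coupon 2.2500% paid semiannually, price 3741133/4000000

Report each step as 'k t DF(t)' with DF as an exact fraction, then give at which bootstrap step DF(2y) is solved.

1 1/2 9787/10000
2 1 4691/5000
3 3/2 9283/10000
4 2 1149/1250
5 5/2 883/1000
DF(2y) is solved at step 4

step 1 [0.5y] bond c/2=13/800: DF=(7956831/8000000 − 13/800·(0))/(1+13/800) = 9787/10000 ≈ 0.978700
step 2 [1y] zero: DF = P = 4691/5000 ≈ 0.938200
step 3 [1.5y] bond c/2=33/800: DF=(2091329/2000000 − 33/800·(0.978700+0.938200))/(1+33/800) = 9283/10000 ≈ 0.928300
step 4 [2y] zero: DF = P = 1149/1250 ≈ 0.919200
step 5 [2.5y] bond c/2=9/800: DF=(3741133/4000000 − 9/800·(0.978700+0.938200+0.928300+0.919200))/(1+9/800) = 883/1000 ≈ 0.883000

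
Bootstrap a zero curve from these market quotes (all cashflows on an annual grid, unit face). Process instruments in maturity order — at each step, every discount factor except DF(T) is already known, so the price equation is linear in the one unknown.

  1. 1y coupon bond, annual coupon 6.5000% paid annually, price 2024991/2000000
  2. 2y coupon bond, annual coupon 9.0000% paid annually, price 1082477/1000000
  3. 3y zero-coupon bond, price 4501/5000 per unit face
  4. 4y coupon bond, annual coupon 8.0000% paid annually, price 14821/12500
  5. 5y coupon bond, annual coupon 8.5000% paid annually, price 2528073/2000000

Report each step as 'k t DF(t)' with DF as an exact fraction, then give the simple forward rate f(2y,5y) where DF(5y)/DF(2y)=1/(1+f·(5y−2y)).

step 1 [1y] bond c/1=13/200: DF=(2024991/2000000 − 13/200·(0))/(1+13/200) = 9507/10000 ≈ 0.950700
step 2 [2y] bond c/1=9/100: DF=(1082477/1000000 − 9/100·(0.950700))/(1+9/100) = 4573/5000 ≈ 0.914600
step 3 [3y] zero: DF = P = 4501/5000 ≈ 0.900200
step 4 [4y] bond c/1=2/25: DF=(14821/12500 − 2/25·(0.950700+0.914600+0.900200))/(1+2/25) = 893/1000 ≈ 0.893000
step 5 [5y] bond c/1=17/200: DF=(2528073/2000000 − 17/200·(0.950700+0.914600+0.900200+0.893000))/(1+17/200) = 549/625 ≈ 0.878400

1 1 9507/10000
2 2 4573/5000
3 3 4501/5000
4 4 893/1000
5 5 549/625
f(2y,5y) = ((4573/5000)/(549/625) − 1)/(3) = 181/13176 ≈ 1.3737%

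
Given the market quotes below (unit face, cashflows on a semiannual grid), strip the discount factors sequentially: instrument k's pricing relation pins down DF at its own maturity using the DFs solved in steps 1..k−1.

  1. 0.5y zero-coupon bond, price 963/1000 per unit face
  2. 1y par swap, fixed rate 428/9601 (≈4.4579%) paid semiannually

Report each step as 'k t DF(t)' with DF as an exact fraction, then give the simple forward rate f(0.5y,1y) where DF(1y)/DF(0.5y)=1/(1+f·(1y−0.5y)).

step 1 [0.5y] zero: DF = P = 963/1000 ≈ 0.963000
step 2 [1y] swap r/2=214/9601: DF=(1 − 214/9601·(0.963000))/(1+214/9601) = 2393/2500 ≈ 0.957200

1 1/2 963/1000
2 1 2393/2500
f(0.5y,1y) = ((963/1000)/(2393/2500) − 1)/(1/2) = 29/2393 ≈ 1.2119%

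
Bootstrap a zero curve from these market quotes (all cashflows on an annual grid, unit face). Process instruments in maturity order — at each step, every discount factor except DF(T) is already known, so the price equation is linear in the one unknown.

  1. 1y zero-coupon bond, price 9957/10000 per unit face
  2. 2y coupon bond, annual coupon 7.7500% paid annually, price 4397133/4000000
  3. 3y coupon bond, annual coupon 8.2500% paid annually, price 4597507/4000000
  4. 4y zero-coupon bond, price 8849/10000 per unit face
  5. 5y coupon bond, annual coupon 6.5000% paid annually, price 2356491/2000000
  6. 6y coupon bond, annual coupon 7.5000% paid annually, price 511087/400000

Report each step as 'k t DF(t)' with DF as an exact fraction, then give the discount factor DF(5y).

1 1 9957/10000
2 2 4743/5000
3 3 571/625
4 4 8849/10000
5 5 8779/10000
6 6 4331/5000
DF(5y) = 8779/10000 ≈ 0.877900

step 1 [1y] zero: DF = P = 9957/10000 ≈ 0.995700
step 2 [2y] bond c/1=31/400: DF=(4397133/4000000 − 31/400·(0.995700))/(1+31/400) = 4743/5000 ≈ 0.948600
step 3 [3y] bond c/1=33/400: DF=(4597507/4000000 − 33/400·(0.995700+0.948600))/(1+33/400) = 571/625 ≈ 0.913600
step 4 [4y] zero: DF = P = 8849/10000 ≈ 0.884900
step 5 [5y] bond c/1=13/200: DF=(2356491/2000000 − 13/200·(0.995700+0.948600+0.913600+0.884900))/(1+13/200) = 8779/10000 ≈ 0.877900
step 6 [6y] bond c/1=3/40: DF=(511087/400000 − 3/40·(0.995700+0.948600+0.913600+0.884900+0.877900))/(1+3/40) = 4331/5000 ≈ 0.866200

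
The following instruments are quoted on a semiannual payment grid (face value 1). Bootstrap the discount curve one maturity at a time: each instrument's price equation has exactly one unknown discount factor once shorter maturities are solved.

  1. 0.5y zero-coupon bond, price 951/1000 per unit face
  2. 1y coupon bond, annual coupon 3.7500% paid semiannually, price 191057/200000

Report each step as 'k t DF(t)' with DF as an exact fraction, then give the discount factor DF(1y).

step 1 [0.5y] zero: DF = P = 951/1000 ≈ 0.951000
step 2 [1y] bond c/2=3/160: DF=(191057/200000 − 3/160·(0.951000))/(1+3/160) = 4601/5000 ≈ 0.920200

1 1/2 951/1000
2 1 4601/5000
DF(1y) = 4601/5000 ≈ 0.920200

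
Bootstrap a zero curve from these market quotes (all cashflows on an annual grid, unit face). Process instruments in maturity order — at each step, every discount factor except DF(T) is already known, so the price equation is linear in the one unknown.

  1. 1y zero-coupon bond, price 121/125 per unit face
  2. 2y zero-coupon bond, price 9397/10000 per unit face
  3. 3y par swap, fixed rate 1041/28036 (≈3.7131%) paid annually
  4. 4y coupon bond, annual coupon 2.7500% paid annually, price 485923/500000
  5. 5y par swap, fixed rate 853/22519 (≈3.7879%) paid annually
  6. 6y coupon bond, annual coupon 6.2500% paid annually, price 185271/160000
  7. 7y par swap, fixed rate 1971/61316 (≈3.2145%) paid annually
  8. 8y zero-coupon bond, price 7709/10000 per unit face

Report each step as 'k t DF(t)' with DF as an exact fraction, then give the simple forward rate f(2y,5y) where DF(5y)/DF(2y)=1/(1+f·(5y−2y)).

step 1 [1y] zero: DF = P = 121/125 ≈ 0.968000
step 2 [2y] zero: DF = P = 9397/10000 ≈ 0.939700
step 3 [3y] swap r/1=1041/28036: DF=(1 − 1041/28036·(0.968000+0.939700))/(1+1041/28036) = 8959/10000 ≈ 0.895900
step 4 [4y] bond c/1=11/400: DF=(485923/500000 − 11/400·(0.968000+0.939700+0.895900))/(1+11/400) = 2177/2500 ≈ 0.870800
step 5 [5y] swap r/1=853/22519: DF=(1 − 853/22519·(0.968000+0.939700+0.895900+0.870800))/(1+853/22519) = 4147/5000 ≈ 0.829400
step 6 [6y] bond c/1=1/16: DF=(185271/160000 − 1/16·(0.968000+0.939700+0.895900+0.870800+0.829400))/(1+1/16) = 8249/10000 ≈ 0.824900
step 7 [7y] swap r/1=1971/61316: DF=(1 − 1971/61316·(0.968000+0.939700+0.895900+0.870800+0.829400+0.824900))/(1+1971/61316) = 8029/10000 ≈ 0.802900
step 8 [8y] zero: DF = P = 7709/10000 ≈ 0.770900

1 1 121/125
2 2 9397/10000
3 3 8959/10000
4 4 2177/2500
5 5 4147/5000
6 6 8249/10000
7 7 8029/10000
8 8 7709/10000
f(2y,5y) = ((9397/10000)/(4147/5000) − 1)/(3) = 1103/24882 ≈ 4.4329%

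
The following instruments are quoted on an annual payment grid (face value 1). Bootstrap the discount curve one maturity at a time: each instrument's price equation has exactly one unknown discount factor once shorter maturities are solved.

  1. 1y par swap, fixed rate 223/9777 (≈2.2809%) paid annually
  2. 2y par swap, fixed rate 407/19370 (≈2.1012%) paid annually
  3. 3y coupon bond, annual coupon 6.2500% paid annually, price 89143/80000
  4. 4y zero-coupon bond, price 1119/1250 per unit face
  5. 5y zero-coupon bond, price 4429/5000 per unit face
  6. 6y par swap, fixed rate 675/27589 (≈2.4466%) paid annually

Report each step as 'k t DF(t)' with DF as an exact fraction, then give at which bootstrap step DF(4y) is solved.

1 1 9777/10000
2 2 9593/10000
3 3 2337/2500
4 4 1119/1250
5 5 4429/5000
6 6 173/200
DF(4y) is solved at step 4

step 1 [1y] swap r/1=223/9777: DF=(1 − 223/9777·(0))/(1+223/9777) = 9777/10000 ≈ 0.977700
step 2 [2y] swap r/1=407/19370: DF=(1 − 407/19370·(0.977700))/(1+407/19370) = 9593/10000 ≈ 0.959300
step 3 [3y] bond c/1=1/16: DF=(89143/80000 − 1/16·(0.977700+0.959300))/(1+1/16) = 2337/2500 ≈ 0.934800
step 4 [4y] zero: DF = P = 1119/1250 ≈ 0.895200
step 5 [5y] zero: DF = P = 4429/5000 ≈ 0.885800
step 6 [6y] swap r/1=675/27589: DF=(1 − 675/27589·(0.977700+0.959300+0.934800+0.895200+0.885800))/(1+675/27589) = 173/200 ≈ 0.865000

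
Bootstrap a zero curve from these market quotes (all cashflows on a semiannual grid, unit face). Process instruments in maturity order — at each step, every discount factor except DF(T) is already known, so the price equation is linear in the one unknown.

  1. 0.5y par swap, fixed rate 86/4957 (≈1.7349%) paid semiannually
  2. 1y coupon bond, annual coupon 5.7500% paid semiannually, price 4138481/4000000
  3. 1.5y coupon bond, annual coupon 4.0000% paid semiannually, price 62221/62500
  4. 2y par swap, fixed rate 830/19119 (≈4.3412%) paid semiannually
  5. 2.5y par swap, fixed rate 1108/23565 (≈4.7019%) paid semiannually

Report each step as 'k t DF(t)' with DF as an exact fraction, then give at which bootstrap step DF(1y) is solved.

step 1 [0.5y] swap r/2=43/4957: DF=(1 − 43/4957·(0))/(1+43/4957) = 4957/5000 ≈ 0.991400
step 2 [1y] bond c/2=23/800: DF=(4138481/4000000 − 23/800·(0.991400))/(1+23/800) = 489/500 ≈ 0.978000
step 3 [1.5y] bond c/2=1/50: DF=(62221/62500 − 1/50·(0.991400+0.978000))/(1+1/50) = 4687/5000 ≈ 0.937400
step 4 [2y] swap r/2=415/19119: DF=(1 − 415/19119·(0.991400+0.978000+0.937400))/(1+415/19119) = 917/1000 ≈ 0.917000
step 5 [2.5y] swap r/2=554/23565: DF=(1 − 554/23565·(0.991400+0.978000+0.937400+0.917000))/(1+554/23565) = 2223/2500 ≈ 0.889200

1 1/2 4957/5000
2 1 489/500
3 3/2 4687/5000
4 2 917/1000
5 5/2 2223/2500
DF(1y) is solved at step 2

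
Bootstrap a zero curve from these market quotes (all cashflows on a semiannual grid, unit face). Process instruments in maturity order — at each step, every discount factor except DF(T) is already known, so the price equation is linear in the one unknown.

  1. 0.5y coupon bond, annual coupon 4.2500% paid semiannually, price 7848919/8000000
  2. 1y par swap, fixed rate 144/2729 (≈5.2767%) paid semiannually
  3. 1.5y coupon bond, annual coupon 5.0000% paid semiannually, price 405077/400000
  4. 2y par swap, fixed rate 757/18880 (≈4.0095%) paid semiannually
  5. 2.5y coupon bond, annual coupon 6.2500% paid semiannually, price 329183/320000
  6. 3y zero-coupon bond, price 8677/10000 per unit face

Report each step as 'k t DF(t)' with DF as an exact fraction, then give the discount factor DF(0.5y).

step 1 [0.5y] bond c/2=17/800: DF=(7848919/8000000 − 17/800·(0))/(1+17/800) = 9607/10000 ≈ 0.960700
step 2 [1y] swap r/2=72/2729: DF=(1 − 72/2729·(0.960700))/(1+72/2729) = 1187/1250 ≈ 0.949600
step 3 [1.5y] bond c/2=1/40: DF=(405077/400000 − 1/40·(0.960700+0.949600))/(1+1/40) = 4707/5000 ≈ 0.941400
step 4 [2y] swap r/2=757/37760: DF=(1 − 757/37760·(0.960700+0.949600+0.941400))/(1+757/37760) = 9243/10000 ≈ 0.924300
step 5 [2.5y] bond c/2=1/32: DF=(329183/320000 − 1/32·(0.960700+0.949600+0.941400+0.924300))/(1+1/32) = 8831/10000 ≈ 0.883100
step 6 [3y] zero: DF = P = 8677/10000 ≈ 0.867700

1 1/2 9607/10000
2 1 1187/1250
3 3/2 4707/5000
4 2 9243/10000
5 5/2 8831/10000
6 3 8677/10000
DF(0.5y) = 9607/10000 ≈ 0.960700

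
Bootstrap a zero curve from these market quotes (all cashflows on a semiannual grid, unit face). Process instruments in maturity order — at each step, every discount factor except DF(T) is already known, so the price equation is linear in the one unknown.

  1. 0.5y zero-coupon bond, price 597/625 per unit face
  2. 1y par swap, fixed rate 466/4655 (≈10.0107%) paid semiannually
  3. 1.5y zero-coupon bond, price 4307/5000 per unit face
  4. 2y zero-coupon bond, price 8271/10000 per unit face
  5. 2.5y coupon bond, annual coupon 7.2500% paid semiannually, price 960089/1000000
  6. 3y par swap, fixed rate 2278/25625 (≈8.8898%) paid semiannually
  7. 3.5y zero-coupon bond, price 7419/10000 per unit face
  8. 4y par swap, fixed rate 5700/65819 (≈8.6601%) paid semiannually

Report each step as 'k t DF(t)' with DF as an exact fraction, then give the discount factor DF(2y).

1 1/2 597/625
2 1 2267/2500
3 3/2 4307/5000
4 2 8271/10000
5 5/2 8023/10000
6 3 3861/5000
7 7/2 7419/10000
8 4 143/200
DF(2y) = 8271/10000 ≈ 0.827100

step 1 [0.5y] zero: DF = P = 597/625 ≈ 0.955200
step 2 [1y] swap r/2=233/4655: DF=(1 − 233/4655·(0.955200))/(1+233/4655) = 2267/2500 ≈ 0.906800
step 3 [1.5y] zero: DF = P = 4307/5000 ≈ 0.861400
step 4 [2y] zero: DF = P = 8271/10000 ≈ 0.827100
step 5 [2.5y] bond c/2=29/800: DF=(960089/1000000 − 29/800·(0.955200+0.906800+0.861400+0.827100))/(1+29/800) = 8023/10000 ≈ 0.802300
step 6 [3y] swap r/2=1139/25625: DF=(1 − 1139/25625·(0.955200+0.906800+0.861400+0.827100+0.802300))/(1+1139/25625) = 3861/5000 ≈ 0.772200
step 7 [3.5y] zero: DF = P = 7419/10000 ≈ 0.741900
step 8 [4y] swap r/2=2850/65819: DF=(1 − 2850/65819·(0.955200+0.906800+0.861400+0.827100+0.802300+0.772200+0.741900))/(1+2850/65819) = 143/200 ≈ 0.715000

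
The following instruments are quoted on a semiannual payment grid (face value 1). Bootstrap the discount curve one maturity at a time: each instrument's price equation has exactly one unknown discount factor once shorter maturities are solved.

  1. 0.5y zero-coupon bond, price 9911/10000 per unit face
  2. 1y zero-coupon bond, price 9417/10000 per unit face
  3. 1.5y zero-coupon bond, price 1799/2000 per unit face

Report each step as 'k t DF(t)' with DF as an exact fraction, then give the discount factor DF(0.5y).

step 1 [0.5y] zero: DF = P = 9911/10000 ≈ 0.991100
step 2 [1y] zero: DF = P = 9417/10000 ≈ 0.941700
step 3 [1.5y] zero: DF = P = 1799/2000 ≈ 0.899500

1 1/2 9911/10000
2 1 9417/10000
3 3/2 1799/2000
DF(0.5y) = 9911/10000 ≈ 0.991100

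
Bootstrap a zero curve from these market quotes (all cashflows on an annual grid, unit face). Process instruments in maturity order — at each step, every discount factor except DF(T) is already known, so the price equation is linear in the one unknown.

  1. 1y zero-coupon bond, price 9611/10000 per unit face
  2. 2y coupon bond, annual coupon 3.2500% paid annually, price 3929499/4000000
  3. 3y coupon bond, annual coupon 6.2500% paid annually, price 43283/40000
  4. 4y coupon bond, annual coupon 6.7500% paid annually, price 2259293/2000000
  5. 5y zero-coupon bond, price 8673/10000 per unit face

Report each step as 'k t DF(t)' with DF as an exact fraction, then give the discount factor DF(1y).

step 1 [1y] zero: DF = P = 9611/10000 ≈ 0.961100
step 2 [2y] bond c/1=13/400: DF=(3929499/4000000 − 13/400·(0.961100))/(1+13/400) = 2303/2500 ≈ 0.921200
step 3 [3y] bond c/1=1/16: DF=(43283/40000 − 1/16·(0.961100+0.921200))/(1+1/16) = 9077/10000 ≈ 0.907700
step 4 [4y] bond c/1=27/400: DF=(2259293/2000000 − 27/400·(0.961100+0.921200+0.907700))/(1+27/400) = 4409/5000 ≈ 0.881800
step 5 [5y] zero: DF = P = 8673/10000 ≈ 0.867300

1 1 9611/10000
2 2 2303/2500
3 3 9077/10000
4 4 4409/5000
5 5 8673/10000
DF(1y) = 9611/10000 ≈ 0.961100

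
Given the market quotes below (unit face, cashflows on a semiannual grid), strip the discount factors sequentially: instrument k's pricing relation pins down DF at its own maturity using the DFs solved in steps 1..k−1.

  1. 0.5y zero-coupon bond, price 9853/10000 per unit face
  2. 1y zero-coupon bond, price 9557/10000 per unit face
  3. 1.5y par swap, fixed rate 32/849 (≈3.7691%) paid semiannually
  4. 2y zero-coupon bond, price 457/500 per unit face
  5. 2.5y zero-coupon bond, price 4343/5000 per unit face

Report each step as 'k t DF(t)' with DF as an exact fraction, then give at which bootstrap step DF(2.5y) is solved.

step 1 [0.5y] zero: DF = P = 9853/10000 ≈ 0.985300
step 2 [1y] zero: DF = P = 9557/10000 ≈ 0.955700
step 3 [1.5y] swap r/2=16/849: DF=(1 − 16/849·(0.985300+0.955700))/(1+16/849) = 591/625 ≈ 0.945600
step 4 [2y] zero: DF = P = 457/500 ≈ 0.914000
step 5 [2.5y] zero: DF = P = 4343/5000 ≈ 0.868600

1 1/2 9853/10000
2 1 9557/10000
3 3/2 591/625
4 2 457/500
5 5/2 4343/5000
DF(2.5y) is solved at step 5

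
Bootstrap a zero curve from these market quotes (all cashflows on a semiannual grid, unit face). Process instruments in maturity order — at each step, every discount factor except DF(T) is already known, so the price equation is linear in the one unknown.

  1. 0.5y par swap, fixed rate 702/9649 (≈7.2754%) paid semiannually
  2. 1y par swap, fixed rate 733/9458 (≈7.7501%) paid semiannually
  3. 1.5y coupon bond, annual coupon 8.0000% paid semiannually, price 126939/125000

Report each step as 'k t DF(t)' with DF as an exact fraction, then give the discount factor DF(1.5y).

1 1/2 9649/10000
2 1 9267/10000
3 3/2 9037/10000
DF(1.5y) = 9037/10000 ≈ 0.903700

step 1 [0.5y] swap r/2=351/9649: DF=(1 − 351/9649·(0))/(1+351/9649) = 9649/10000 ≈ 0.964900
step 2 [1y] swap r/2=733/18916: DF=(1 − 733/18916·(0.964900))/(1+733/18916) = 9267/10000 ≈ 0.926700
step 3 [1.5y] bond c/2=1/25: DF=(126939/125000 − 1/25·(0.964900+0.926700))/(1+1/25) = 9037/10000 ≈ 0.903700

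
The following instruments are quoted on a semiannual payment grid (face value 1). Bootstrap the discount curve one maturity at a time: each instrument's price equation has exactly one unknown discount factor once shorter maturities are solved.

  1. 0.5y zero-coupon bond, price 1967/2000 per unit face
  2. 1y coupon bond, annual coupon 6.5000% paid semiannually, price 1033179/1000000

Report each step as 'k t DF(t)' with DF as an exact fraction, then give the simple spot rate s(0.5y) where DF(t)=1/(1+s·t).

1 1/2 1967/2000
2 1 9697/10000
s(0.5y) = (1/(1967/2000) − 1)/(1/2) = 66/1967 ≈ 3.3554%

step 1 [0.5y] zero: DF = P = 1967/2000 ≈ 0.983500
step 2 [1y] bond c/2=13/400: DF=(1033179/1000000 − 13/400·(0.983500))/(1+13/400) = 9697/10000 ≈ 0.969700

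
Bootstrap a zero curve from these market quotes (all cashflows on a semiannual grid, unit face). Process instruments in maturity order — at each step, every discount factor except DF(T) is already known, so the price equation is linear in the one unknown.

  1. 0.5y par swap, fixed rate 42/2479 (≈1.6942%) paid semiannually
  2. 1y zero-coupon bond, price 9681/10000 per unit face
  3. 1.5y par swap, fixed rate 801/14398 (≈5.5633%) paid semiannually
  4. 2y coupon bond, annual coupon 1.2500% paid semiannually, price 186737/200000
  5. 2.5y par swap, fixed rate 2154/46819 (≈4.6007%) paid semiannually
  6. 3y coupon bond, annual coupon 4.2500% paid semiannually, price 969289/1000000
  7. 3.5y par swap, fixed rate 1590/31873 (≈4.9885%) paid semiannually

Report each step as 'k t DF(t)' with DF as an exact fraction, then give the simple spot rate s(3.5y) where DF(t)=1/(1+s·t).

1 1/2 2479/2500
2 1 9681/10000
3 3/2 9199/10000
4 2 91/100
5 5/2 8923/10000
6 3 8517/10000
7 7/2 841/1000
s(3.5y) = (1/(841/1000) − 1)/(7/2) = 318/5887 ≈ 5.4017%

step 1 [0.5y] swap r/2=21/2479: DF=(1 − 21/2479·(0))/(1+21/2479) = 2479/2500 ≈ 0.991600
step 2 [1y] zero: DF = P = 9681/10000 ≈ 0.968100
step 3 [1.5y] swap r/2=801/28796: DF=(1 − 801/28796·(0.991600+0.968100))/(1+801/28796) = 9199/10000 ≈ 0.919900
step 4 [2y] bond c/2=1/160: DF=(186737/200000 − 1/160·(0.991600+0.968100+0.919900))/(1+1/160) = 91/100 ≈ 0.910000
step 5 [2.5y] swap r/2=1077/46819: DF=(1 − 1077/46819·(0.991600+0.968100+0.919900+0.910000))/(1+1077/46819) = 8923/10000 ≈ 0.892300
step 6 [3y] bond c/2=17/800: DF=(969289/1000000 − 17/800·(0.991600+0.968100+0.919900+0.910000+0.892300))/(1+17/800) = 8517/10000 ≈ 0.851700
step 7 [3.5y] swap r/2=795/31873: DF=(1 − 795/31873·(0.991600+0.968100+0.919900+0.910000+0.892300+0.851700))/(1+795/31873) = 841/1000 ≈ 0.841000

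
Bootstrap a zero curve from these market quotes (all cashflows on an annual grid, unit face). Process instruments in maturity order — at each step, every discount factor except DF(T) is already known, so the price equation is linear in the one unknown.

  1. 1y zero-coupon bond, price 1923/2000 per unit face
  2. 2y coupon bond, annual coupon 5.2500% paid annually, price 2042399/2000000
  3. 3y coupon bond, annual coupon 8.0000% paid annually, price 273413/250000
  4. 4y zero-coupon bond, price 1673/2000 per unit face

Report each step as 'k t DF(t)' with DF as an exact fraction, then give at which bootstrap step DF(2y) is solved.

step 1 [1y] zero: DF = P = 1923/2000 ≈ 0.961500
step 2 [2y] bond c/1=21/400: DF=(2042399/2000000 − 21/400·(0.961500))/(1+21/400) = 9223/10000 ≈ 0.922300
step 3 [3y] bond c/1=2/25: DF=(273413/250000 − 2/25·(0.961500+0.922300))/(1+2/25) = 8731/10000 ≈ 0.873100
step 4 [4y] zero: DF = P = 1673/2000 ≈ 0.836500

1 1 1923/2000
2 2 9223/10000
3 3 8731/10000
4 4 1673/2000
DF(2y) is solved at step 2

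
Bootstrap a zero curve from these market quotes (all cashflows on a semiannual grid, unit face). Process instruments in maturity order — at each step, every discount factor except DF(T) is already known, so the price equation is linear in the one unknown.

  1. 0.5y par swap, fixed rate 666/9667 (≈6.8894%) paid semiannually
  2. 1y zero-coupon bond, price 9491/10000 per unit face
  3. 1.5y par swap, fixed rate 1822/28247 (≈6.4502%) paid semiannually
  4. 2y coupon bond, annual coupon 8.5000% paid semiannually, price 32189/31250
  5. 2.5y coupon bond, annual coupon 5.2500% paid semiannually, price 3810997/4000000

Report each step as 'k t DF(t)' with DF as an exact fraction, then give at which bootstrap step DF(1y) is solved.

step 1 [0.5y] swap r/2=333/9667: DF=(1 − 333/9667·(0))/(1+333/9667) = 9667/10000 ≈ 0.966700
step 2 [1y] zero: DF = P = 9491/10000 ≈ 0.949100
step 3 [1.5y] swap r/2=911/28247: DF=(1 − 911/28247·(0.966700+0.949100))/(1+911/28247) = 9089/10000 ≈ 0.908900
step 4 [2y] bond c/2=17/400: DF=(32189/31250 − 17/400·(0.966700+0.949100+0.908900))/(1+17/400) = 8729/10000 ≈ 0.872900
step 5 [2.5y] bond c/2=21/800: DF=(3810997/4000000 − 21/800·(0.966700+0.949100+0.908900+0.872900))/(1+21/800) = 4169/5000 ≈ 0.833800

1 1/2 9667/10000
2 1 9491/10000
3 3/2 9089/10000
4 2 8729/10000
5 5/2 4169/5000
DF(1y) is solved at step 2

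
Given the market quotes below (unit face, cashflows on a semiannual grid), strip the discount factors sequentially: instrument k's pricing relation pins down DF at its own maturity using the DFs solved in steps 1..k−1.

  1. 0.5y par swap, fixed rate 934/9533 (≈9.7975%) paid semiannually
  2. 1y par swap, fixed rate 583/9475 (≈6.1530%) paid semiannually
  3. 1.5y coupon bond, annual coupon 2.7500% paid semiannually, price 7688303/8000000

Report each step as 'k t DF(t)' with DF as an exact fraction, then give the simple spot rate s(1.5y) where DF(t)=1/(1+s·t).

1 1/2 9533/10000
2 1 9417/10000
3 3/2 9223/10000
s(1.5y) = (1/(9223/10000) − 1)/(3/2) = 518/9223 ≈ 5.6164%

step 1 [0.5y] swap r/2=467/9533: DF=(1 − 467/9533·(0))/(1+467/9533) = 9533/10000 ≈ 0.953300
step 2 [1y] swap r/2=583/18950: DF=(1 − 583/18950·(0.953300))/(1+583/18950) = 9417/10000 ≈ 0.941700
step 3 [1.5y] bond c/2=11/800: DF=(7688303/8000000 − 11/800·(0.953300+0.941700))/(1+11/800) = 9223/10000 ≈ 0.922300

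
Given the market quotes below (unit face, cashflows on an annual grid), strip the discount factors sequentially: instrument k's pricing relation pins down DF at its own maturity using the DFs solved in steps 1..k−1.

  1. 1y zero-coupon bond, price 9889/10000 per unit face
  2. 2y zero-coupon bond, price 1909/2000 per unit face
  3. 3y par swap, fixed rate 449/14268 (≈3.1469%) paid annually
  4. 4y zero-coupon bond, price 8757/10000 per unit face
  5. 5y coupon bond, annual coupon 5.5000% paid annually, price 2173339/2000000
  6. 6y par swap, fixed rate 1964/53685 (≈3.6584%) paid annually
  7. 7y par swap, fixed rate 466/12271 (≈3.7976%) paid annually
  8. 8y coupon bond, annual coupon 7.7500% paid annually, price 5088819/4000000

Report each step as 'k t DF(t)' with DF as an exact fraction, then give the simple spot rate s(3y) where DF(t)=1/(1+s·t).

step 1 [1y] zero: DF = P = 9889/10000 ≈ 0.988900
step 2 [2y] zero: DF = P = 1909/2000 ≈ 0.954500
step 3 [3y] swap r/1=449/14268: DF=(1 − 449/14268·(0.988900+0.954500))/(1+449/14268) = 4551/5000 ≈ 0.910200
step 4 [4y] zero: DF = P = 8757/10000 ≈ 0.875700
step 5 [5y] bond c/1=11/200: DF=(2173339/2000000 − 11/200·(0.988900+0.954500+0.910200+0.875700))/(1+11/200) = 2089/2500 ≈ 0.835600
step 6 [6y] swap r/1=1964/53685: DF=(1 − 1964/53685·(0.988900+0.954500+0.910200+0.875700+0.835600))/(1+1964/53685) = 2009/2500 ≈ 0.803600
step 7 [7y] swap r/1=466/12271: DF=(1 − 466/12271·(0.988900+0.954500+0.910200+0.875700+0.835600+0.803600))/(1+466/12271) = 767/1000 ≈ 0.767000
step 8 [8y] bond c/1=31/400: DF=(5088819/4000000 − 31/400·(0.988900+0.954500+0.910200+0.875700+0.835600+0.803600+0.767000))/(1+31/400) = 3697/5000 ≈ 0.739400

1 1 9889/10000
2 2 1909/2000
3 3 4551/5000
4 4 8757/10000
5 5 2089/2500
6 6 2009/2500
7 7 767/1000
8 8 3697/5000
s(3y) = (1/(4551/5000) − 1)/(3) = 449/13653 ≈ 3.2887%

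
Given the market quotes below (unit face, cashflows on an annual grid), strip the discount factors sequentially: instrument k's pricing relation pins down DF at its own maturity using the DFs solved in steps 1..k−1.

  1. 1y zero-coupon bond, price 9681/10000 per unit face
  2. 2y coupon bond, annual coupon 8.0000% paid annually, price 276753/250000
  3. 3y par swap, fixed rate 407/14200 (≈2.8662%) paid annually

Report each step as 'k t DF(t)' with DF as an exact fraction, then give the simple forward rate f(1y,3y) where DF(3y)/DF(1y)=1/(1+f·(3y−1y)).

1 1 9681/10000
2 2 9533/10000
3 3 4593/5000
f(1y,3y) = ((9681/10000)/(4593/5000) − 1)/(2) = 165/6124 ≈ 2.6943%

step 1 [1y] zero: DF = P = 9681/10000 ≈ 0.968100
step 2 [2y] bond c/1=2/25: DF=(276753/250000 − 2/25·(0.968100))/(1+2/25) = 9533/10000 ≈ 0.953300
step 3 [3y] swap r/1=407/14200: DF=(1 − 407/14200·(0.968100+0.953300))/(1+407/14200) = 4593/5000 ≈ 0.918600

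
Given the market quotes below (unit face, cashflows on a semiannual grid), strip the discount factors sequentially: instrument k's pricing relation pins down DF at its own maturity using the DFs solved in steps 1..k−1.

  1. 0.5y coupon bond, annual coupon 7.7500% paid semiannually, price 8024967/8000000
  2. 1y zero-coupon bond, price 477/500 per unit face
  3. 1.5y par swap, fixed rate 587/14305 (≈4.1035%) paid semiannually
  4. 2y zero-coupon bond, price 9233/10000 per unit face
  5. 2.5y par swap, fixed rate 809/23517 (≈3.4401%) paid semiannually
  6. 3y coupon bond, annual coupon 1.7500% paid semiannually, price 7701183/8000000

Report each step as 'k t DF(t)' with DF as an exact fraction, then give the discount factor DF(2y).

step 1 [0.5y] bond c/2=31/800: DF=(8024967/8000000 − 31/800·(0))/(1+31/800) = 9657/10000 ≈ 0.965700
step 2 [1y] zero: DF = P = 477/500 ≈ 0.954000
step 3 [1.5y] swap r/2=587/28610: DF=(1 − 587/28610·(0.965700+0.954000))/(1+587/28610) = 9413/10000 ≈ 0.941300
step 4 [2y] zero: DF = P = 9233/10000 ≈ 0.923300
step 5 [2.5y] swap r/2=809/47034: DF=(1 − 809/47034·(0.965700+0.954000+0.941300+0.923300))/(1+809/47034) = 9191/10000 ≈ 0.919100
step 6 [3y] bond c/2=7/800: DF=(7701183/8000000 − 7/800·(0.965700+0.954000+0.941300+0.923300+0.919100))/(1+7/800) = 1827/2000 ≈ 0.913500

1 1/2 9657/10000
2 1 477/500
3 3/2 9413/10000
4 2 9233/10000
5 5/2 9191/10000
6 3 1827/2000
DF(2y) = 9233/10000 ≈ 0.923300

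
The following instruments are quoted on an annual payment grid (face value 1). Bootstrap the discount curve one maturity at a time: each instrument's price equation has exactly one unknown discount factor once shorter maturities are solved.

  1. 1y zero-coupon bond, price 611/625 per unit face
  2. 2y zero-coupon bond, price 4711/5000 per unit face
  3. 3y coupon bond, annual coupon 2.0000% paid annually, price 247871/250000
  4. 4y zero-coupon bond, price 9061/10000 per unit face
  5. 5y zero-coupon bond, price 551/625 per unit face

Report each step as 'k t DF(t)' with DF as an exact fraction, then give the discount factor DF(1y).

1 1 611/625
2 2 4711/5000
3 3 584/625
4 4 9061/10000
5 5 551/625
DF(1y) = 611/625 ≈ 0.977600

step 1 [1y] zero: DF = P = 611/625 ≈ 0.977600
step 2 [2y] zero: DF = P = 4711/5000 ≈ 0.942200
step 3 [3y] bond c/1=1/50: DF=(247871/250000 − 1/50·(0.977600+0.942200))/(1+1/50) = 584/625 ≈ 0.934400
step 4 [4y] zero: DF = P = 9061/10000 ≈ 0.906100
step 5 [5y] zero: DF = P = 551/625 ≈ 0.881600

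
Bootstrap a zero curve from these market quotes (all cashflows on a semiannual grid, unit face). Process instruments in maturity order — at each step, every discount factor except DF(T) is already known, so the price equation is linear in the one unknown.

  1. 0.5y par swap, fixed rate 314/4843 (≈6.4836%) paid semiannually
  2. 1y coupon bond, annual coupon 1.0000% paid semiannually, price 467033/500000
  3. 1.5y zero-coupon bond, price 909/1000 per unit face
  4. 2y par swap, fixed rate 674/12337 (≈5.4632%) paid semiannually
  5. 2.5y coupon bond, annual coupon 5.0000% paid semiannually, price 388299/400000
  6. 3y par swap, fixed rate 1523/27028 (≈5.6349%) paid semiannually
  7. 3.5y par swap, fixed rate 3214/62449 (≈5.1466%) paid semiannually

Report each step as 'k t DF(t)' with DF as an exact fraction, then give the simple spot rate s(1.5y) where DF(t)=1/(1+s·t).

step 1 [0.5y] swap r/2=157/4843: DF=(1 − 157/4843·(0))/(1+157/4843) = 4843/5000 ≈ 0.968600
step 2 [1y] bond c/2=1/200: DF=(467033/500000 − 1/200·(0.968600))/(1+1/200) = 4623/5000 ≈ 0.924600
step 3 [1.5y] zero: DF = P = 909/1000 ≈ 0.909000
step 4 [2y] swap r/2=337/12337: DF=(1 − 337/12337·(0.968600+0.924600+0.909000))/(1+337/12337) = 8989/10000 ≈ 0.898900
step 5 [2.5y] bond c/2=1/40: DF=(388299/400000 − 1/40·(0.968600+0.924600+0.909000+0.898900))/(1+1/40) = 1071/1250 ≈ 0.856800
step 6 [3y] swap r/2=1523/54056: DF=(1 − 1523/54056·(0.968600+0.924600+0.909000+0.898900+0.856800))/(1+1523/54056) = 8477/10000 ≈ 0.847700
step 7 [3.5y] swap r/2=1607/62449: DF=(1 − 1607/62449·(0.968600+0.924600+0.909000+0.898900+0.856800+0.847700))/(1+1607/62449) = 8393/10000 ≈ 0.839300

1 1/2 4843/5000
2 1 4623/5000
3 3/2 909/1000
4 2 8989/10000
5 5/2 1071/1250
6 3 8477/10000
7 7/2 8393/10000
s(1.5y) = (1/(909/1000) − 1)/(3/2) = 182/2727 ≈ 6.6740%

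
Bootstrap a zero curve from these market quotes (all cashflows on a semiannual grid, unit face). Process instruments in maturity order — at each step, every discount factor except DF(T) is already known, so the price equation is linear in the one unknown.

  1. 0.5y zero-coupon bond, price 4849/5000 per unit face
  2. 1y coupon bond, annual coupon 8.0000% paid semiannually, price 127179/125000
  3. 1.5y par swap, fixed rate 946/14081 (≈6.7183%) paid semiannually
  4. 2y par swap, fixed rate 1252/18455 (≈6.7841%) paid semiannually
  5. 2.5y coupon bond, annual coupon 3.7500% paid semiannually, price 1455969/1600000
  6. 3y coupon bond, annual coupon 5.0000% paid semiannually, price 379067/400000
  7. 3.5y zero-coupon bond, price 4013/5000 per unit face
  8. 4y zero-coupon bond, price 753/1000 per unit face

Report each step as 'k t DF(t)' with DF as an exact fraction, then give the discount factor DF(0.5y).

1 1/2 4849/5000
2 1 941/1000
3 3/2 4527/5000
4 2 2187/2500
5 5/2 8253/10000
6 3 509/625
7 7/2 4013/5000
8 4 753/1000
DF(0.5y) = 4849/5000 ≈ 0.969800

step 1 [0.5y] zero: DF = P = 4849/5000 ≈ 0.969800
step 2 [1y] bond c/2=1/25: DF=(127179/125000 − 1/25·(0.969800))/(1+1/25) = 941/1000 ≈ 0.941000
step 3 [1.5y] swap r/2=473/14081: DF=(1 − 473/14081·(0.969800+0.941000))/(1+473/14081) = 4527/5000 ≈ 0.905400
step 4 [2y] swap r/2=626/18455: DF=(1 − 626/18455·(0.969800+0.941000+0.905400))/(1+626/18455) = 2187/2500 ≈ 0.874800
step 5 [2.5y] bond c/2=3/160: DF=(1455969/1600000 − 3/160·(0.969800+0.941000+0.905400+0.874800))/(1+3/160) = 8253/10000 ≈ 0.825300
step 6 [3y] bond c/2=1/40: DF=(379067/400000 − 1/40·(0.969800+0.941000+0.905400+0.874800+0.825300))/(1+1/40) = 509/625 ≈ 0.814400
step 7 [3.5y] zero: DF = P = 4013/5000 ≈ 0.802600
step 8 [4y] zero: DF = P = 753/1000 ≈ 0.753000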